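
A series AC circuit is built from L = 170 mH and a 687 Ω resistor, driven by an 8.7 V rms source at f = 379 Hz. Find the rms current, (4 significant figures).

10.91 mA

ω = 2πf = 2381 rad/s
X_L = ωL = 404.8 Ω
Z = 687.0 + j404.8 Ω
|Z| = √(687.0² + 404.8²) = 797.4 Ω
I = V/|Z| = 8.7/797.4 = 10.91 mA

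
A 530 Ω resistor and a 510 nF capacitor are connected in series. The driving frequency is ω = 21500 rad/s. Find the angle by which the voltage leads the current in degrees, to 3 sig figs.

X_C = 1/(ωC) = 91.2 Ω
Z = 530 − j91.2 Ω
|Z| = √(530² + 91.2²) = 538 Ω
∠Z = arctan(-91.2/530) = -9.76°

-9.76°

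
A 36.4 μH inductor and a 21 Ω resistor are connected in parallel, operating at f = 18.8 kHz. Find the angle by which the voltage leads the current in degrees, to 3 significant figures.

ω = 2πf = 118100 rad/s
X_L = ωL = 4.30 Ω
Parallel: admittances add. Y = 1/R + 1/(jωL)
Y = (0.0476 − j0.233) S
|Y| = 0.237 S → |Z| = 1/|Y| = 4.21 Ω, ∠Z = −∠Y = 78.4°

78.4°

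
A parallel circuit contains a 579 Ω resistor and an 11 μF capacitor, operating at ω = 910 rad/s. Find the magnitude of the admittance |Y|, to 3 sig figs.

10.2 mS

X_C = 1/(ωC) = 99.9 Ω
Parallel: admittances add. Y = 1/R + jωC
Y = (0.00173 + j0.0100) S
|Y| = 0.0102 S → |Z| = 1/|Y| = 98.4 Ω, ∠Z = −∠Y = -80.2°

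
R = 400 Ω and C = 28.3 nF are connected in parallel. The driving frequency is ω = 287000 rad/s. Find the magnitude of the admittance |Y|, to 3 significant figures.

8.50 mS

X_C = 1/(ωC) = 123 Ω
Parallel: admittances add. Y = 1/R + jωC
Y = (0.00250 + j0.00812) S
|Y| = 0.00850 S → |Z| = 1/|Y| = 118 Ω, ∠Z = −∠Y = -72.9°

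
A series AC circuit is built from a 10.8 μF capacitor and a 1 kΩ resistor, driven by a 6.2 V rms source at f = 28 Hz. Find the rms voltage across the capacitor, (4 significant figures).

ω = 2πf = 175.9 rad/s
X_C = 1/(ωC) = 526.3 Ω
Z = 1000 − j526.3 Ω
|Z| = √(1000² + 526.3²) = 1130 Ω
I = V/|Z| = 5.487 mA
V_C = I·|Z_C| = 0.005487 × 526.3 = 2.888 V

2.888 V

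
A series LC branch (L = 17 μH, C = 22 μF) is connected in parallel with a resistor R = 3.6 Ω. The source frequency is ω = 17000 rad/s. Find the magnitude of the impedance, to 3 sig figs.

1.99 Ω

X_L = ωL = 0.289 Ω
X_C = 1/(ωC) = 2.67 Ω
Branch 1: Z₁ = R = 3.60 Ω
Branch 2 (series LC): Z₂ = j(X_L − X_C) = −j2.38 Ω
Parallel: Z = Z₁Z₂/(Z₁+Z₂), |Z| = 1.99 Ω, ∠Z = -56.5°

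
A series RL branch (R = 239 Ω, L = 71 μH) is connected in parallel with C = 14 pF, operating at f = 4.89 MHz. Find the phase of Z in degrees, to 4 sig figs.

24.70°

ω = 2πf = 3.072e+07 rad/s
X_L = ωL = 2181 Ω
X_C = 1/(ωC) = 2325 Ω
Branch 1 (R+jX_L): Z₁ = 239.0 + j2181 Ω, |Z₁| = 2195 Ω
Branch 2 (−jX_C): Z₂ = −j2325 Ω
Parallel: Z = Z₁Z₂/(Z₁+Z₂), |Z| = 18310 Ω, ∠Z = 24.70°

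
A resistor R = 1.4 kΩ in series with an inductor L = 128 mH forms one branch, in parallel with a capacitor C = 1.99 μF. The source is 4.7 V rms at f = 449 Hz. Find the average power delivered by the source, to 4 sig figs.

ω = 2πf = 2821 rad/s
X_L = ωL = 361.1 Ω
X_C = 1/(ωC) = 178.1 Ω
Branch 1 (R+jX_L): Z₁ = 1400 + j361.1 Ω, |Z₁| = 1446 Ω
Branch 2 (−jX_C): Z₂ = −j178.1 Ω
Parallel: Z = Z₁Z₂/(Z₁+Z₂), |Z| = 182.4 Ω, ∠Z = -82.98°
I = V/|Z| = 25.77 mA
P = VI cos φ = 4.7 × 0.02577 × cos(-82.98°) = 14.79 mW

14.79 mW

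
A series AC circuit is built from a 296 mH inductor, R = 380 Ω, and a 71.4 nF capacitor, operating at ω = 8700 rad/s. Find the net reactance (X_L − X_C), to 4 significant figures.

965.4 Ω

X_L = ωL = 2575 Ω
X_C = 1/(ωC) = 1610 Ω
X = 2575 − 1610 = 965.4 Ω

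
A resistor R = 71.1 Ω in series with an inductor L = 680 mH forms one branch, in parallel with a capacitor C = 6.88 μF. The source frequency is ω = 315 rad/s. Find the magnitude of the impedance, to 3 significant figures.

405 Ω

X_L = ωL = 214 Ω
X_C = 1/(ωC) = 461 Ω
Branch 1 (R+jX_L): Z₁ = 71.1 + j214 Ω, |Z₁| = 226 Ω
Branch 2 (−jX_C): Z₂ = −j461 Ω
Parallel: Z = Z₁Z₂/(Z₁+Z₂), |Z| = 405 Ω, ∠Z = 55.6°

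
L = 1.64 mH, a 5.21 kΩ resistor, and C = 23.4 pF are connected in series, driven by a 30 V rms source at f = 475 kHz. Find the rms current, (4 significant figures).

ω = 2πf = 2.985e+06 rad/s
X_L = ωL = 4895 Ω
X_C = 1/(ωC) = 14320 Ω
Net reactance X = X_L − X_C = -9424 Ω
Z = 5210 − j9424 Ω
|Z| = √(5210² + 9424²) = 10770 Ω
I = V/|Z| = 30/10770 = 2.786 mA

2.786 mA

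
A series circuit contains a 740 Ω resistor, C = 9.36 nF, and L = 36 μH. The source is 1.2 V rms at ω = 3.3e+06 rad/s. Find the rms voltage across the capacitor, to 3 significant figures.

X_L = ωL = 119 Ω
X_C = 1/(ωC) = 32.4 Ω
Net reactance X = X_L − X_C = 86.4 Ω
Z = 740 + j86.4 Ω
|Z| = √(740² + 86.4²) = 745 Ω
I = V/|Z| = 1.61 mA
V_C = I·|Z_C| = 0.00161 × 32.4 = 0.0521 V

0.0521 V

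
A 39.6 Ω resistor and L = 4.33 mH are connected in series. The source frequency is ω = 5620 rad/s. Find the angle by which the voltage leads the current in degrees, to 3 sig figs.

X_L = ωL = 24.3 Ω
Z = 39.6 + j24.3 Ω
|Z| = √(39.6² + 24.3²) = 46.5 Ω
∠Z = arctan(24.3/39.6) = 31.6°

31.6°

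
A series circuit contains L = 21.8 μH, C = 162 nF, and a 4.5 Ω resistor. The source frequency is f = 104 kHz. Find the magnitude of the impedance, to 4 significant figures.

6.579 Ω

ω = 2πf = 653500 rad/s
X_L = ωL = 14.25 Ω
X_C = 1/(ωC) = 9.447 Ω
Net reactance X = X_L − X_C = 4.799 Ω
Z = 4.500 + j4.799 Ω
|Z| = √(4.500² + 4.799²) = 6.579 Ω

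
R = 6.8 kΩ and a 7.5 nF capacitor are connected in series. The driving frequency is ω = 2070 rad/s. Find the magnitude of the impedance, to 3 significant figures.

64800 Ω

X_C = 1/(ωC) = 64400 Ω
Z = 6800 − j64400 Ω
|Z| = √(6800² + 64400²) = 64800 Ω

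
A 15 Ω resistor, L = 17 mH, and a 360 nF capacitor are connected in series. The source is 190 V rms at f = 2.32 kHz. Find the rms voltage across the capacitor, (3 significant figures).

612 V

ω = 2πf = 14580 rad/s
X_L = ωL = 248 Ω
X_C = 1/(ωC) = 191 Ω
Net reactance X = X_L − X_C = 57.2 Ω
Z = 15.0 + j57.2 Ω
|Z| = √(15.0² + 57.2²) = 59.2 Ω
I = V/|Z| = 3.21 A
V_C = I·|Z_C| = 3.21 × 191 = 612 V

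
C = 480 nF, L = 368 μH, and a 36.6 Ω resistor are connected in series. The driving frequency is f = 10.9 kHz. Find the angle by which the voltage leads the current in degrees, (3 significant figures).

ω = 2πf = 68490 rad/s
X_L = ωL = 25.2 Ω
X_C = 1/(ωC) = 30.4 Ω
Net reactance X = X_L − X_C = -5.22 Ω
Z = 36.6 − j5.22 Ω
|Z| = √(36.6² + 5.22²) = 37.0 Ω
∠Z = arctan(-5.22/36.6) = -8.11°

-8.11°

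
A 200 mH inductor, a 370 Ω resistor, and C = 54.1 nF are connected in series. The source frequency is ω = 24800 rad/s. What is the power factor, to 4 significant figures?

0.08745

X_L = ωL = 4960 Ω
X_C = 1/(ωC) = 745.3 Ω
Net reactance X = X_L − X_C = 4215 Ω
Z = 370.0 + j4215 Ω
|Z| = √(370.0² + 4215²) = 4231 Ω
∠Z = arctan(4215/370.0) = 84.98°
cos φ = cos(84.98°) = 0.08745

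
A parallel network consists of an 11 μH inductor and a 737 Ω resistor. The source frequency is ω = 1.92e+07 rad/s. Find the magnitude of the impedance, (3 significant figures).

X_L = ωL = 211 Ω
Parallel: admittances add. Y = 1/R + 1/(jωL)
Y = (0.00136 − j0.00473) S
|Y| = 0.00493 S → |Z| = 1/|Y| = 203 Ω, ∠Z = −∠Y = 74.0°

203 Ω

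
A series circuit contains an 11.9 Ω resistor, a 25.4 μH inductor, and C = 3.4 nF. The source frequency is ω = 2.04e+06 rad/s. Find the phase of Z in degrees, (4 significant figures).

X_L = ωL = 51.82 Ω
X_C = 1/(ωC) = 144.2 Ω
Net reactance X = X_L − X_C = -92.36 Ω
Z = 11.90 − j92.36 Ω
|Z| = √(11.90² + 92.36²) = 93.12 Ω
∠Z = arctan(-92.36/11.90) = -82.66°

-82.66°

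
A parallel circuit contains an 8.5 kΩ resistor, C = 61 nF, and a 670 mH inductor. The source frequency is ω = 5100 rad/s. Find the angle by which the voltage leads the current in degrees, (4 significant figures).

X_L = ωL = 3417 Ω
X_C = 1/(ωC) = 3214 Ω
Parallel: admittances add. Y = 1/R + 1/(jωL) + jωC
Y = (0.0001176 + j1.845e-05) S
|Y| = 0.0001191 S → |Z| = 1/|Y| = 8397 Ω, ∠Z = −∠Y = -8.911°

-8.911°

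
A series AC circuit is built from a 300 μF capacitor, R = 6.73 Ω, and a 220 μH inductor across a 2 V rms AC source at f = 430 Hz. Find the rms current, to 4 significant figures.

ω = 2πf = 2702 rad/s
X_L = ωL = 0.5944 Ω
X_C = 1/(ωC) = 1.234 Ω
Net reactance X = X_L − X_C = -0.6394 Ω
Z = 6.730 − j0.6394 Ω
|Z| = √(6.730² + 0.6394²) = 6.760 Ω
I = V/|Z| = 2/6.760 = 295.8 mA

295.8 mA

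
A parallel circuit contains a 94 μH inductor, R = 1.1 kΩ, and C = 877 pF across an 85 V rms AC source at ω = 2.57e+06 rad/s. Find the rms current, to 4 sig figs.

X_L = ωL = 241.6 Ω
X_C = 1/(ωC) = 443.7 Ω
Parallel: admittances add. Y = 1/R + 1/(jωL) + jωC
Y = (0.0009091 − j0.001886) S
|Y| = 0.002093 S → |Z| = 1/|Y| = 477.7 Ω, ∠Z = −∠Y = 64.26°
I = V/|Z| = 85/477.7 = 177.9 mA

177.9 mA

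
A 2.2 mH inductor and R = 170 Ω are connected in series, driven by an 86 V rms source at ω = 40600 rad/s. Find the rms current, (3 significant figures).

448 mA

X_L = ωL = 89.3 Ω
Z = 170 + j89.3 Ω
|Z| = √(170² + 89.3²) = 192 Ω
I = V/|Z| = 86/192 = 448 mA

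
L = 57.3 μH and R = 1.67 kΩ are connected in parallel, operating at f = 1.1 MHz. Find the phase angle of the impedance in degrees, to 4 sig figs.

76.66°

ω = 2πf = 6.912e+06 rad/s
X_L = ωL = 396.0 Ω
Parallel: admittances add. Y = 1/R + 1/(jωL)
Y = (0.0005988 − j0.002525) S
|Y| = 0.002595 S → |Z| = 1/|Y| = 385.3 Ω, ∠Z = −∠Y = 76.66°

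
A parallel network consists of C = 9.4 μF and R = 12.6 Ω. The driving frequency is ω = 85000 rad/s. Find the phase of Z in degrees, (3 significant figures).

X_C = 1/(ωC) = 1.25 Ω
Parallel: admittances add. Y = 1/R + jωC
Y = (0.0794 + j0.799) S
|Y| = 0.803 S → |Z| = 1/|Y| = 1.25 Ω, ∠Z = −∠Y = -84.3°

-84.3°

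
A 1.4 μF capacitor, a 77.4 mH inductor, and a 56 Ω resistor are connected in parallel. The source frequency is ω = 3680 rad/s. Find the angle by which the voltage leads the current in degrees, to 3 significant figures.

-5.25°

X_L = ωL = 285 Ω
X_C = 1/(ωC) = 194 Ω
Parallel: admittances add. Y = 1/R + 1/(jωL) + jωC
Y = (0.0179 + j0.00164) S
|Y| = 0.0179 S → |Z| = 1/|Y| = 55.8 Ω, ∠Z = −∠Y = -5.25°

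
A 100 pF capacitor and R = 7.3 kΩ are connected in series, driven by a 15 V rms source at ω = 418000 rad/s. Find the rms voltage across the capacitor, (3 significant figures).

X_C = 1/(ωC) = 23900 Ω
Z = 7300 − j23900 Ω
|Z| = √(7300² + 23900²) = 25000 Ω
I = V/|Z| = 600 μA
V_C = I·|Z_C| = 0.000600 × 23900 = 14.3 V

14.3 V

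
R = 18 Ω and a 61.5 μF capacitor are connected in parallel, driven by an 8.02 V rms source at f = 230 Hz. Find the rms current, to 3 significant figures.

ω = 2πf = 1445 rad/s
X_C = 1/(ωC) = 11.3 Ω
Parallel: admittances add. Y = 1/R + jωC
Y = (0.0556 + j0.0889) S
|Y| = 0.105 S → |Z| = 1/|Y| = 9.54 Ω, ∠Z = −∠Y = -58.0°
I = V/|Z| = 8.02/9.54 = 841 mA

841 mA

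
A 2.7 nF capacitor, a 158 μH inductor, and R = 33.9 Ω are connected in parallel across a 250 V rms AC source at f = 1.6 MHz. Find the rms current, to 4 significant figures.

ω = 2πf = 1.005e+07 rad/s
X_L = ωL = 1588 Ω
X_C = 1/(ωC) = 36.84 Ω
Parallel: admittances add. Y = 1/R + 1/(jωL) + jωC
Y = (0.02950 + j0.02651) S
|Y| = 0.03966 S → |Z| = 1/|Y| = 25.21 Ω, ∠Z = −∠Y = -41.95°
I = V/|Z| = 250/25.21 = 9.916 A

9.916 A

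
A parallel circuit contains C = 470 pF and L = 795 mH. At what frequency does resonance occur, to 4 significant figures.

ω₀ = 1/√(LC) = 1/√(0.795 × 4.7e-10) = 51730 rad/s
f₀ = ω₀/(2π) = 8.234 kHz

8.234 kHz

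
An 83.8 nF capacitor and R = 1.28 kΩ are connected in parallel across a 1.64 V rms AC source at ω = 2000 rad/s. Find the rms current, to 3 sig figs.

1.31 mA

X_C = 1/(ωC) = 5970 Ω
Parallel: admittances add. Y = 1/R + jωC
Y = (0.000781 + j0.000168) S
|Y| = 0.000799 S → |Z| = 1/|Y| = 1250 Ω, ∠Z = −∠Y = -12.1°
I = V/|Z| = 1.64/1250 = 1.31 mA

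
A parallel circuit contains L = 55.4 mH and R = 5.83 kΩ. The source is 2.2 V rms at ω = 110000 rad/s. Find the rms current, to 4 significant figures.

X_L = ωL = 6094 Ω
Parallel: admittances add. Y = 1/R + 1/(jωL)
Y = (0.0001715 − j0.0001641) S
|Y| = 0.0002374 S → |Z| = 1/|Y| = 4213 Ω, ∠Z = −∠Y = 43.73°
I = V/|Z| = 2.2/4213 = 522.2 μA

522.2 μA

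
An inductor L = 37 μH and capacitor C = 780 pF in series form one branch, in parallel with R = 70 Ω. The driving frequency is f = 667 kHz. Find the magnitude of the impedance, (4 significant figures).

63.50 Ω

ω = 2πf = 4.191e+06 rad/s
X_L = ωL = 155.1 Ω
X_C = 1/(ωC) = 305.9 Ω
Branch 1: Z₁ = R = 70.00 Ω
Branch 2 (series LC): Z₂ = j(X_L − X_C) = −j150.9 Ω
Parallel: Z = Z₁Z₂/(Z₁+Z₂), |Z| = 63.50 Ω, ∠Z = -24.89°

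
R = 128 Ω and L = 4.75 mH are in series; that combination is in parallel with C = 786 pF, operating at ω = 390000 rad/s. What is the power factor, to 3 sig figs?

0.159

X_L = ωL = 1850 Ω
X_C = 1/(ωC) = 3260 Ω
Branch 1 (R+jX_L): Z₁ = 128 + j1850 Ω, |Z₁| = 1860 Ω
Branch 2 (−jX_C): Z₂ = −j3260 Ω
Parallel: Z = Z₁Z₂/(Z₁+Z₂), |Z| = 4280 Ω, ∠Z = 80.9°
cos φ = cos(80.9°) = 0.159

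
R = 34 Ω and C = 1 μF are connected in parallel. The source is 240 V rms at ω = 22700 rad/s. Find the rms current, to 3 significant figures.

X_C = 1/(ωC) = 44.1 Ω
Parallel: admittances add. Y = 1/R + jωC
Y = (0.0294 + j0.0227) S
|Y| = 0.0372 S → |Z| = 1/|Y| = 26.9 Ω, ∠Z = −∠Y = -37.7°
I = V/|Z| = 240/26.9 = 8.92 A

8.92 A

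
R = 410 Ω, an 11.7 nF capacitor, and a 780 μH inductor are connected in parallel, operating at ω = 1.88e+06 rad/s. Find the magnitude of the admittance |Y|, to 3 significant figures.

X_L = ωL = 1470 Ω
X_C = 1/(ωC) = 45.5 Ω
Parallel: admittances add. Y = 1/R + 1/(jωL) + jωC
Y = (0.00244 + j0.0213) S
|Y| = 0.0215 S → |Z| = 1/|Y| = 46.6 Ω, ∠Z = −∠Y = -83.5°

21.5 mS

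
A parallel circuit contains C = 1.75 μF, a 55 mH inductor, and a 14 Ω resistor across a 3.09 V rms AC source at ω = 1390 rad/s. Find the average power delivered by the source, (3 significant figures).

X_L = ωL = 76.5 Ω
X_C = 1/(ωC) = 411 Ω
Parallel: admittances add. Y = 1/R + 1/(jωL) + jωC
Y = (0.0714 − j0.0106) S
|Y| = 0.0722 S → |Z| = 1/|Y| = 13.8 Ω, ∠Z = −∠Y = 8.48°
I = V/|Z| = 223 mA
P = VI cos φ = 3.09 × 0.223 × cos(8.48°) = 682 mW

682 mW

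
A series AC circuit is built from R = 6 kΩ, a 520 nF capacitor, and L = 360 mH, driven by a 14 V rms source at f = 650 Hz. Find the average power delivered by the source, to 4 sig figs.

ω = 2πf = 4084 rad/s
X_L = ωL = 1470 Ω
X_C = 1/(ωC) = 470.9 Ω
Net reactance X = X_L − X_C = 999.4 Ω
Z = 6000 + j999.4 Ω
|Z| = √(6000² + 999.4²) = 6083 Ω
∠Z = arctan(999.4/6000) = 9.457°
I = V/|Z| = 2.302 mA
P = VI cos φ = 14 × 0.002302 × cos(9.457°) = 31.78 mW

31.78 mW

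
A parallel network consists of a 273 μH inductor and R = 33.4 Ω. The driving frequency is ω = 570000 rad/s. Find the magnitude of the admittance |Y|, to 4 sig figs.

X_L = ωL = 155.6 Ω
Parallel: admittances add. Y = 1/R + 1/(jωL)
Y = (0.02994 − j0.006426) S
|Y| = 0.03062 S → |Z| = 1/|Y| = 32.66 Ω, ∠Z = −∠Y = 12.11°

30.62 mS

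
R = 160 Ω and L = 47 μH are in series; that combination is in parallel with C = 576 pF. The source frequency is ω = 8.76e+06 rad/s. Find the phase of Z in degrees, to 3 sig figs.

X_L = ωL = 412 Ω
X_C = 1/(ωC) = 198 Ω
Branch 1 (R+jX_L): Z₁ = 160 + j412 Ω, |Z₁| = 442 Ω
Branch 2 (−jX_C): Z₂ = −j198 Ω
Parallel: Z = Z₁Z₂/(Z₁+Z₂), |Z| = 328 Ω, ∠Z = -74.4°

-74.4°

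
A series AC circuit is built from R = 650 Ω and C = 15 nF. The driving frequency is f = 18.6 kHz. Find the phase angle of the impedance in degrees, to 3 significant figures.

-41.3°

ω = 2πf = 116900 rad/s
X_C = 1/(ωC) = 570 Ω
Z = 650 − j570 Ω
|Z| = √(650² + 570²) = 865 Ω
∠Z = arctan(-570/650) = -41.3°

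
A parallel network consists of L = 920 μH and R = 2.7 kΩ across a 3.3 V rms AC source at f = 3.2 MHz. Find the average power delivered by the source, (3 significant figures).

4.03 mW

ω = 2πf = 2.011e+07 rad/s
X_L = ωL = 18500 Ω
Parallel: admittances add. Y = 1/R + 1/(jωL)
Y = (0.000370 − j5.41e-05) S
|Y| = 0.000374 S → |Z| = 1/|Y| = 2670 Ω, ∠Z = −∠Y = 8.30°
I = V/|Z| = 1.24 mA
P = VI cos φ = 3.3 × 0.00124 × cos(8.30°) = 4.03 mW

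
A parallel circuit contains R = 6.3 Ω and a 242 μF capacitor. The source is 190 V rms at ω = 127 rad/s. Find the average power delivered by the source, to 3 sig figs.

5.73 kW

X_C = 1/(ωC) = 32.5 Ω
Parallel: admittances add. Y = 1/R + jωC
Y = (0.159 + j0.0307) S
|Y| = 0.162 S → |Z| = 1/|Y| = 6.19 Ω, ∠Z = −∠Y = -11.0°
I = V/|Z| = 30.7 A
P = VI cos φ = 190 × 30.7 × cos(-11.0°) = 5.73 kW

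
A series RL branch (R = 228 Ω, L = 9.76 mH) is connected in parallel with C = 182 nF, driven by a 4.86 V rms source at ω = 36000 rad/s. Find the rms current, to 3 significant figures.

X_L = ωL = 351 Ω
X_C = 1/(ωC) = 153 Ω
Branch 1 (R+jX_L): Z₁ = 228 + j351 Ω, |Z₁| = 419 Ω
Branch 2 (−jX_C): Z₂ = −j153 Ω
Parallel: Z = Z₁Z₂/(Z₁+Z₂), |Z| = 211 Ω, ∠Z = -74.1°
I = V/|Z| = 4.86/211 = 23.0 mA

23.0 mA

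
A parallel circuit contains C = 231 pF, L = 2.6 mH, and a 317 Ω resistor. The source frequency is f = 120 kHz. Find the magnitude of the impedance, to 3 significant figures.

315 Ω

ω = 2πf = 754000 rad/s
X_L = ωL = 1960 Ω
X_C = 1/(ωC) = 5740 Ω
Parallel: admittances add. Y = 1/R + 1/(jωL) + jωC
Y = (0.00315 − j0.000336) S
|Y| = 0.00317 S → |Z| = 1/|Y| = 315 Ω, ∠Z = −∠Y = 6.08°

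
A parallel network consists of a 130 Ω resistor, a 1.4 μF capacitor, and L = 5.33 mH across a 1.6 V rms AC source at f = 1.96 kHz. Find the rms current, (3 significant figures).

12.7 mA

ω = 2πf = 12320 rad/s
X_L = ωL = 65.6 Ω
X_C = 1/(ωC) = 58.0 Ω
Parallel: admittances add. Y = 1/R + 1/(jωL) + jωC
Y = (0.00769 + j0.00201) S
|Y| = 0.00795 S → |Z| = 1/|Y| = 126 Ω, ∠Z = −∠Y = -14.6°
I = V/|Z| = 1.6/126 = 12.7 mA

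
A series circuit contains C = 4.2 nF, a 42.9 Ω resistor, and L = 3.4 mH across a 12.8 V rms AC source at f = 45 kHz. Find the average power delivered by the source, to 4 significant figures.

ω = 2πf = 282700 rad/s
X_L = ωL = 961.3 Ω
X_C = 1/(ωC) = 842.1 Ω
Net reactance X = X_L − X_C = 119.2 Ω
Z = 42.90 + j119.2 Ω
|Z| = √(42.90² + 119.2²) = 126.7 Ω
∠Z = arctan(119.2/42.90) = 70.21°
I = V/|Z| = 101.0 mA
P = VI cos φ = 12.8 × 0.1010 × cos(70.21°) = 437.7 mW

437.7 mW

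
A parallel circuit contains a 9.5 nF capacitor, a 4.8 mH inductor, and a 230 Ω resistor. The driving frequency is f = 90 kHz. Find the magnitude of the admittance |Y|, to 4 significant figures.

ω = 2πf = 565500 rad/s
X_L = ωL = 2714 Ω
X_C = 1/(ωC) = 186.1 Ω
Parallel: admittances add. Y = 1/R + 1/(jωL) + jωC
Y = (0.004348 + j0.005004) S
|Y| = 0.006629 S → |Z| = 1/|Y| = 150.9 Ω, ∠Z = −∠Y = -49.01°

6.629 mS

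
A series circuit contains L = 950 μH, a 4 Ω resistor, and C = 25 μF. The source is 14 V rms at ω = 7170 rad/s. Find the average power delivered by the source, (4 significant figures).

44.75 W

X_L = ωL = 6.811 Ω
X_C = 1/(ωC) = 5.579 Ω
Net reactance X = X_L − X_C = 1.233 Ω
Z = 4.000 + j1.233 Ω
|Z| = √(4.000² + 1.233²) = 4.186 Ω
∠Z = arctan(1.233/4.000) = 17.13°
I = V/|Z| = 3.345 A
P = VI cos φ = 14 × 3.345 × cos(17.13°) = 44.75 W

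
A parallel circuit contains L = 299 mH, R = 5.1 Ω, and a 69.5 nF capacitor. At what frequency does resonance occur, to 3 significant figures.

1.10 kHz

ω₀ = 1/√(LC) = 1/√(0.299 × 6.95e-08) = 6937 rad/s
f₀ = ω₀/(2π) = 1.10 kHz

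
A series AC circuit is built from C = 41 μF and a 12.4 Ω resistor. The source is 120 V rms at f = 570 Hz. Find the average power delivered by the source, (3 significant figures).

ω = 2πf = 3581 rad/s
X_C = 1/(ωC) = 6.81 Ω
Z = 12.4 − j6.81 Ω
|Z| = √(12.4² + 6.81²) = 14.1 Ω
∠Z = arctan(-6.81/12.4) = -28.8°
I = V/|Z| = 8.48 A
P = VI cos φ = 120 × 8.48 × cos(-28.8°) = 892 W

892 W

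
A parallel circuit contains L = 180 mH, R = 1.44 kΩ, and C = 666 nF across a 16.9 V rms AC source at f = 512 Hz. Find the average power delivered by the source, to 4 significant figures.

198.3 mW

ω = 2πf = 3217 rad/s
X_L = ωL = 579.1 Ω
X_C = 1/(ωC) = 466.7 Ω
Parallel: admittances add. Y = 1/R + 1/(jωL) + jωC
Y = (0.0006944 + j0.0004156) S
|Y| = 0.0008093 S → |Z| = 1/|Y| = 1236 Ω, ∠Z = −∠Y = -30.90°
I = V/|Z| = 13.68 mA
P = VI cos φ = 16.9 × 0.01368 × cos(-30.90°) = 198.3 mW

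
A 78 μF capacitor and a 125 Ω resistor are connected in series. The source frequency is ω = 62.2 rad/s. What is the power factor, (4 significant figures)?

X_C = 1/(ωC) = 206.1 Ω
Z = 125.0 − j206.1 Ω
|Z| = √(125.0² + 206.1²) = 241.1 Ω
∠Z = arctan(-206.1/125.0) = -58.77°
cos φ = cos(-58.77°) = 0.5185

0.5185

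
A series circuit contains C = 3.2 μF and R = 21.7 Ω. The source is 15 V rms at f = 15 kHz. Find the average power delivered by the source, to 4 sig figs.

10.13 W

ω = 2πf = 94250 rad/s
X_C = 1/(ωC) = 3.316 Ω
Z = 21.70 − j3.316 Ω
|Z| = √(21.70² + 3.316²) = 21.95 Ω
∠Z = arctan(-3.316/21.70) = -8.688°
I = V/|Z| = 683.3 mA
P = VI cos φ = 15 × 0.6833 × cos(-8.688°) = 10.13 W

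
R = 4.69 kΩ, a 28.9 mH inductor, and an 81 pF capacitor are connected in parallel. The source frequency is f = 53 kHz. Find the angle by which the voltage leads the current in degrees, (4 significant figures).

ω = 2πf = 333000 rad/s
X_L = ωL = 9624 Ω
X_C = 1/(ωC) = 37070 Ω
Parallel: admittances add. Y = 1/R + 1/(jωL) + jωC
Y = (0.0002132 − j7.693e-05) S
|Y| = 0.0002267 S → |Z| = 1/|Y| = 4412 Ω, ∠Z = −∠Y = 19.84°

19.84°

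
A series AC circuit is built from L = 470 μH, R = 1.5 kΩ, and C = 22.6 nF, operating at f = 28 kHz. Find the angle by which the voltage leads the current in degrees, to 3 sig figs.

-6.42°

ω = 2πf = 175900 rad/s
X_L = ωL = 82.7 Ω
X_C = 1/(ωC) = 252 Ω
Net reactance X = X_L − X_C = -169 Ω
Z = 1500 − j169 Ω
|Z| = √(1500² + 169²) = 1510 Ω
∠Z = arctan(-169/1500) = -6.42°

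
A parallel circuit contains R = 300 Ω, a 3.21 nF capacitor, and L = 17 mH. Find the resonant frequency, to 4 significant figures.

21.54 kHz

ω₀ = 1/√(LC) = 1/√(0.017 × 3.21e-09) = 135400 rad/s
f₀ = ω₀/(2π) = 21.54 kHz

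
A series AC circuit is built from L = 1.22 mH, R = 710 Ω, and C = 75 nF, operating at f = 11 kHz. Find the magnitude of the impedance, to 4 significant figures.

ω = 2πf = 69120 rad/s
X_L = ωL = 84.32 Ω
X_C = 1/(ωC) = 192.9 Ω
Net reactance X = X_L − X_C = -108.6 Ω
Z = 710.0 − j108.6 Ω
|Z| = √(710.0² + 108.6²) = 718.3 Ω

718.3 Ω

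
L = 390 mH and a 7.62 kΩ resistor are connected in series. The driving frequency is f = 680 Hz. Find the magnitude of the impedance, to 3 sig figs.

7800 Ω

ω = 2πf = 4273 rad/s
X_L = ωL = 1670 Ω
Z = 7620 + j1670 Ω
|Z| = √(7620² + 1670²) = 7800 Ω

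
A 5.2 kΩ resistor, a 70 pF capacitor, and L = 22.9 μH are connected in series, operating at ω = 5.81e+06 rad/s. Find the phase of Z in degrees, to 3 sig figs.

X_L = ωL = 133 Ω
X_C = 1/(ωC) = 2460 Ω
Net reactance X = X_L − X_C = -2330 Ω
Z = 5200 − j2330 Ω
|Z| = √(5200² + 2330²) = 5700 Ω
∠Z = arctan(-2330/5200) = -24.1°

-24.1°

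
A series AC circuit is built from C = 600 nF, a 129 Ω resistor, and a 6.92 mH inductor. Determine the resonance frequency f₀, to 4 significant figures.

ω₀ = 1/√(LC) = 1/√(0.00692 × 6e-07) = 15520 rad/s
f₀ = ω₀/(2π) = 2.470 kHz

2.470 kHz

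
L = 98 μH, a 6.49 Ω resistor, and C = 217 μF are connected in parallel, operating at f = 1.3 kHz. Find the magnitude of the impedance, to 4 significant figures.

1.833 Ω

ω = 2πf = 8168 rad/s
X_L = ωL = 0.8005 Ω
X_C = 1/(ωC) = 0.5642 Ω
Parallel: admittances add. Y = 1/R + 1/(jωL) + jωC
Y = (0.1541 + j0.5232) S
|Y| = 0.5454 S → |Z| = 1/|Y| = 1.833 Ω, ∠Z = −∠Y = -73.59°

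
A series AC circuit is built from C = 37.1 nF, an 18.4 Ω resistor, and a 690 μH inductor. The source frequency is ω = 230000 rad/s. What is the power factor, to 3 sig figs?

X_L = ωL = 159 Ω
X_C = 1/(ωC) = 117 Ω
Net reactance X = X_L − X_C = 41.5 Ω
Z = 18.4 + j41.5 Ω
|Z| = √(18.4² + 41.5²) = 45.4 Ω
∠Z = arctan(41.5/18.4) = 66.1°
cos φ = cos(66.1°) = 0.405

0.405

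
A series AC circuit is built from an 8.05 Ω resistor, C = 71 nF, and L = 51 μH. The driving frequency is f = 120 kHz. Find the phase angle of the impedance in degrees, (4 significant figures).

67.85°

ω = 2πf = 754000 rad/s
X_L = ωL = 38.45 Ω
X_C = 1/(ωC) = 18.68 Ω
Net reactance X = X_L − X_C = 19.77 Ω
Z = 8.050 + j19.77 Ω
|Z| = √(8.050² + 19.77²) = 21.35 Ω
∠Z = arctan(19.77/8.050) = 67.85°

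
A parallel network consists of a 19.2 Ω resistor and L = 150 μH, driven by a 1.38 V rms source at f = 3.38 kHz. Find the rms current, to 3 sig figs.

439 mA

ω = 2πf = 21240 rad/s
X_L = ωL = 3.19 Ω
Parallel: admittances add. Y = 1/R + 1/(jωL)
Y = (0.0521 − j0.314) S
|Y| = 0.318 S → |Z| = 1/|Y| = 3.14 Ω, ∠Z = −∠Y = 80.6°
I = V/|Z| = 1.38/3.14 = 439 mA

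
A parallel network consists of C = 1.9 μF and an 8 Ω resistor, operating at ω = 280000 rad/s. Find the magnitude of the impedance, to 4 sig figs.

X_C = 1/(ωC) = 1.880 Ω
Parallel: admittances add. Y = 1/R + jωC
Y = (0.1250 + j0.5320) S
|Y| = 0.5465 S → |Z| = 1/|Y| = 1.830 Ω, ∠Z = −∠Y = -76.78°

1.830 Ω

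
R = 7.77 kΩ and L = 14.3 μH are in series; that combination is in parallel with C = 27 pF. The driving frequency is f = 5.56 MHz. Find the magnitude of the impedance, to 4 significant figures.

1060 Ω

ω = 2πf = 3.493e+07 rad/s
X_L = ωL = 499.6 Ω
X_C = 1/(ωC) = 1060 Ω
Branch 1 (R+jX_L): Z₁ = 7770 + j499.6 Ω, |Z₁| = 7786 Ω
Branch 2 (−jX_C): Z₂ = −j1060 Ω
Parallel: Z = Z₁Z₂/(Z₁+Z₂), |Z| = 1060 Ω, ∠Z = -82.19°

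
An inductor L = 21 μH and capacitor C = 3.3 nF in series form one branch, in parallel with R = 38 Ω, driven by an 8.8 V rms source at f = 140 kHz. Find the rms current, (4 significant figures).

ω = 2πf = 879600 rad/s
X_L = ωL = 18.47 Ω
X_C = 1/(ωC) = 344.5 Ω
Branch 1: Z₁ = R = 38.00 Ω
Branch 2 (series LC): Z₂ = j(X_L − X_C) = −j326.0 Ω
Parallel: Z = Z₁Z₂/(Z₁+Z₂), |Z| = 37.74 Ω, ∠Z = -6.648°
I = V/|Z| = 8.8/37.74 = 233.1 mA

233.1 mA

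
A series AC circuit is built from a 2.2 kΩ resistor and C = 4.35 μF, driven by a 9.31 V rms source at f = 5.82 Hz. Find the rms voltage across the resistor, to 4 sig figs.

3.075 V

ω = 2πf = 36.57 rad/s
X_C = 1/(ωC) = 6286 Ω
Z = 2200 − j6286 Ω
|Z| = √(2200² + 6286²) = 6660 Ω
I = V/|Z| = 1.398 mA
V_R = I·|Z_R| = 0.001398 × 2200 = 3.075 V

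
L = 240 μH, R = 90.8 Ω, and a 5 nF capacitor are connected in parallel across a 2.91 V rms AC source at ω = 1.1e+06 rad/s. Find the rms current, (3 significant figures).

32.4 mA

X_L = ωL = 264 Ω
X_C = 1/(ωC) = 182 Ω
Parallel: admittances add. Y = 1/R + 1/(jωL) + jωC
Y = (0.0110 + j0.00171) S
|Y| = 0.0111 S → |Z| = 1/|Y| = 89.7 Ω, ∠Z = −∠Y = -8.84°
I = V/|Z| = 2.91/89.7 = 32.4 mA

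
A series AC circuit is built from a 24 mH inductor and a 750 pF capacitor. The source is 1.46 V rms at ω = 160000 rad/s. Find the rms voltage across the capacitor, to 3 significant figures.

X_L = ωL = 3840 Ω
X_C = 1/(ωC) = 8330 Ω
Net reactance X = X_L − X_C = -4490 Ω
Z = − j4490 Ω
|Z| = √(0² + 4490²) = 4490 Ω
I = V/|Z| = 325 μA
V_C = I·|Z_C| = 0.000325 × 8330 = 2.71 V

2.71 V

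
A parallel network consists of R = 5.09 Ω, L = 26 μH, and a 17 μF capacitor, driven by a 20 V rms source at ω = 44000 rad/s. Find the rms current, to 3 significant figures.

X_L = ωL = 1.14 Ω
X_C = 1/(ωC) = 1.34 Ω
Parallel: admittances add. Y = 1/R + 1/(jωL) + jωC
Y = (0.196 − j0.126) S
|Y| = 0.233 S → |Z| = 1/|Y| = 4.28 Ω, ∠Z = −∠Y = 32.7°
I = V/|Z| = 20/4.28 = 4.67 A

4.67 A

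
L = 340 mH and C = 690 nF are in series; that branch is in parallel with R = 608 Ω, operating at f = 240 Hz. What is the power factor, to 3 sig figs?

ω = 2πf = 1508 rad/s
X_L = ωL = 513 Ω
X_C = 1/(ωC) = 961 Ω
Branch 1: Z₁ = R = 608 Ω
Branch 2 (series LC): Z₂ = j(X_L − X_C) = −j448 Ω
Parallel: Z = Z₁Z₂/(Z₁+Z₂), |Z| = 361 Ω, ∠Z = -53.6°
cos φ = cos(-53.6°) = 0.594

0.594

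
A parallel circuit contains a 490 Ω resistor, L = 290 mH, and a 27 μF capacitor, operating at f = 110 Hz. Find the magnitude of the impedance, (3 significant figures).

72.3 Ω

ω = 2πf = 691.2 rad/s
X_L = ωL = 200 Ω
X_C = 1/(ωC) = 53.6 Ω
Parallel: admittances add. Y = 1/R + 1/(jωL) + jωC
Y = (0.00204 + j0.0137) S
|Y| = 0.0138 S → |Z| = 1/|Y| = 72.3 Ω, ∠Z = −∠Y = -81.5°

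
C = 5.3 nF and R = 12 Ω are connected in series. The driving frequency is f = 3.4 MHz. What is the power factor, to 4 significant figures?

0.8054

ω = 2πf = 2.136e+07 rad/s
X_C = 1/(ωC) = 8.832 Ω
Z = 12.00 − j8.832 Ω
|Z| = √(12.00² + 8.832²) = 14.90 Ω
∠Z = arctan(-8.832/12.00) = -36.35°
cos φ = cos(-36.35°) = 0.8054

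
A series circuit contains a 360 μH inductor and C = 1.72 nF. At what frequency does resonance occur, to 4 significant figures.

ω₀ = 1/√(LC) = 1/√(0.00036 × 1.72e-09) = 1.271e+06 rad/s
f₀ = ω₀/(2π) = 202.3 kHz

202.3 kHz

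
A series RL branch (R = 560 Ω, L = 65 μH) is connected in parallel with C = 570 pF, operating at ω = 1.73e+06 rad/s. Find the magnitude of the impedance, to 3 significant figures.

X_L = ωL = 112 Ω
X_C = 1/(ωC) = 1010 Ω
Branch 1 (R+jX_L): Z₁ = 560 + j112 Ω, |Z₁| = 571 Ω
Branch 2 (−jX_C): Z₂ = −j1010 Ω
Parallel: Z = Z₁Z₂/(Z₁+Z₂), |Z| = 546 Ω, ∠Z = -20.5°

546 Ω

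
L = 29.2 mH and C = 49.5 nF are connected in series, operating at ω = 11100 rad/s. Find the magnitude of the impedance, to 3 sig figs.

X_L = ωL = 324 Ω
X_C = 1/(ωC) = 1820 Ω
Net reactance X = X_L − X_C = -1500 Ω
Z = − j1500 Ω
|Z| = √(0² + 1500²) = 1500 Ω

1500 Ω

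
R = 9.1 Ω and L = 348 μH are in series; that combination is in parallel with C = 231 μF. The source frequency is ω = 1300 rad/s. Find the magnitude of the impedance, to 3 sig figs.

3.18 Ω

X_L = ωL = 0.452 Ω
X_C = 1/(ωC) = 3.33 Ω
Branch 1 (R+jX_L): Z₁ = 9.10 + j0.452 Ω, |Z₁| = 9.11 Ω
Branch 2 (−jX_C): Z₂ = −j3.33 Ω
Parallel: Z = Z₁Z₂/(Z₁+Z₂), |Z| = 3.18 Ω, ∠Z = -69.6°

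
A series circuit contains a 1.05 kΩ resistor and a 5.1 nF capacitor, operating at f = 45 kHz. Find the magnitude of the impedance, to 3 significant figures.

1260 Ω

ω = 2πf = 282700 rad/s
X_C = 1/(ωC) = 693 Ω
Z = 1050 − j693 Ω
|Z| = √(1050² + 693²) = 1260 Ω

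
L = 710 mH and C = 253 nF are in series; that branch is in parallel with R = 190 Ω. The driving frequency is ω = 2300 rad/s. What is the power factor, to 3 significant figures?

0.410

X_L = ωL = 1630 Ω
X_C = 1/(ωC) = 1720 Ω
Branch 1: Z₁ = R = 190 Ω
Branch 2 (series LC): Z₂ = j(X_L − X_C) = −j85.5 Ω
Parallel: Z = Z₁Z₂/(Z₁+Z₂), |Z| = 78.0 Ω, ∠Z = -65.8°
cos φ = cos(-65.8°) = 0.410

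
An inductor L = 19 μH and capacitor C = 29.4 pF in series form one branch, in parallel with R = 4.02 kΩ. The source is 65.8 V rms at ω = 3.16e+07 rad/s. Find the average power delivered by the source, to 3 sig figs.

X_L = ωL = 600 Ω
X_C = 1/(ωC) = 1080 Ω
Branch 1: Z₁ = R = 4020 Ω
Branch 2 (series LC): Z₂ = j(X_L − X_C) = −j476 Ω
Parallel: Z = Z₁Z₂/(Z₁+Z₂), |Z| = 473 Ω, ∠Z = -83.2°
I = V/|Z| = 139 mA
P = VI cos φ = 65.8 × 0.139 × cos(-83.2°) = 1.08 W

1.08 W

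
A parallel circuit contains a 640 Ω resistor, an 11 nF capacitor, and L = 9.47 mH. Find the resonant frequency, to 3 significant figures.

ω₀ = 1/√(LC) = 1/√(0.00947 × 1.1e-08) = 97980 rad/s
f₀ = ω₀/(2π) = 15.6 kHz

15.6 kHz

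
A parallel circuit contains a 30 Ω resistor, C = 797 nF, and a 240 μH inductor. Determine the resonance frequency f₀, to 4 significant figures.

11.51 kHz

ω₀ = 1/√(LC) = 1/√(0.00024 × 7.97e-07) = 72300 rad/s
f₀ = ω₀/(2π) = 11.51 kHz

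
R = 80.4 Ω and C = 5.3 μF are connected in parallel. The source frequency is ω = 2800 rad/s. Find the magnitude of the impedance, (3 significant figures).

51.6 Ω

X_C = 1/(ωC) = 67.4 Ω
Parallel: admittances add. Y = 1/R + jωC
Y = (0.0124 + j0.0148) S
|Y| = 0.0194 S → |Z| = 1/|Y| = 51.6 Ω, ∠Z = −∠Y = -50.0°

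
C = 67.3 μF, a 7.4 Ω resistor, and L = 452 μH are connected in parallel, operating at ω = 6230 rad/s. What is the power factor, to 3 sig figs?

X_L = ωL = 2.82 Ω
X_C = 1/(ωC) = 2.39 Ω
Parallel: admittances add. Y = 1/R + 1/(jωL) + jωC
Y = (0.135 + j0.0642) S
|Y| = 0.150 S → |Z| = 1/|Y| = 6.68 Ω, ∠Z = −∠Y = -25.4°
cos φ = cos(-25.4°) = 0.903

0.903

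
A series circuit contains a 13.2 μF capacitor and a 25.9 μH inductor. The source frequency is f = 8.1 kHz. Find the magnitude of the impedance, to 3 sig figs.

0.170 Ω

ω = 2πf = 50890 rad/s
X_L = ωL = 1.32 Ω
X_C = 1/(ωC) = 1.49 Ω
Net reactance X = X_L − X_C = -0.170 Ω
Z = − j0.170 Ω
|Z| = √(0² + 0.170²) = 0.170 Ω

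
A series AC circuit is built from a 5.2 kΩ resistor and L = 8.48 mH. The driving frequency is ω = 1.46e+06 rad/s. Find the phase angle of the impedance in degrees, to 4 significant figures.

X_L = ωL = 12380 Ω
Z = 5200 + j12380 Ω
|Z| = √(5200² + 12380²) = 13430 Ω
∠Z = arctan(12380/5200) = 67.22°

67.22°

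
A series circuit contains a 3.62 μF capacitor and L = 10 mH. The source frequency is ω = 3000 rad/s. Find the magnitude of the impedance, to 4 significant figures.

62.08 Ω

X_L = ωL = 30.00 Ω
X_C = 1/(ωC) = 92.08 Ω
Net reactance X = X_L − X_C = -62.08 Ω
Z = − j62.08 Ω
|Z| = √(0² + 62.08²) = 62.08 Ω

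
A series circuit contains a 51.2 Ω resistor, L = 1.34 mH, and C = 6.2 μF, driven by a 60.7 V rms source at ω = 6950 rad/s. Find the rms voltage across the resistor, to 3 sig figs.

58.6 V

X_L = ωL = 9.31 Ω
X_C = 1/(ωC) = 23.2 Ω
Net reactance X = X_L − X_C = -13.9 Ω
Z = 51.2 − j13.9 Ω
|Z| = √(51.2² + 13.9²) = 53.1 Ω
I = V/|Z| = 1.14 A
V_R = I·|Z_R| = 1.14 × 51.2 = 58.6 V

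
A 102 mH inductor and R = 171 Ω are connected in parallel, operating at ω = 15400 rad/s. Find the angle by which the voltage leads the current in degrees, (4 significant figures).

X_L = ωL = 1571 Ω
Parallel: admittances add. Y = 1/R + 1/(jωL)
Y = (0.005848 − j0.0006366) S
|Y| = 0.005883 S → |Z| = 1/|Y| = 170.0 Ω, ∠Z = −∠Y = 6.213°

6.213°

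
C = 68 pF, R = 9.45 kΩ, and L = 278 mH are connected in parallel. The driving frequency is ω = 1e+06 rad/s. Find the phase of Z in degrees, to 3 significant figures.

X_L = ωL = 278000 Ω
X_C = 1/(ωC) = 14700 Ω
Parallel: admittances add. Y = 1/R + 1/(jωL) + jωC
Y = (0.000106 + j6.44e-05) S
|Y| = 0.000124 S → |Z| = 1/|Y| = 8070 Ω, ∠Z = −∠Y = -31.3°

-31.3°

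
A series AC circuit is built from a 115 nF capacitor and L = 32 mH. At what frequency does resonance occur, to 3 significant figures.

2.62 kHz

ω₀ = 1/√(LC) = 1/√(0.032 × 1.15e-07) = 16480 rad/s
f₀ = ω₀/(2π) = 2.62 kHz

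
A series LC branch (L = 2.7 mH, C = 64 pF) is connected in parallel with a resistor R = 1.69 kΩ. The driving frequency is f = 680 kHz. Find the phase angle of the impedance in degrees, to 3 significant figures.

ω = 2πf = 4.273e+06 rad/s
X_L = ωL = 11500 Ω
X_C = 1/(ωC) = 3660 Ω
Branch 1: Z₁ = R = 1690 Ω
Branch 2 (series LC): Z₂ = j(X_L − X_C) = j7880 Ω
Parallel: Z = Z₁Z₂/(Z₁+Z₂), |Z| = 1650 Ω, ∠Z = 12.1°

12.1°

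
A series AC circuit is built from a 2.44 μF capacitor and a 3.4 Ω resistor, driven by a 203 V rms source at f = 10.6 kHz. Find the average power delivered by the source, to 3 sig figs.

2.83 kW

ω = 2πf = 66600 rad/s
X_C = 1/(ωC) = 6.15 Ω
Z = 3.40 − j6.15 Ω
|Z| = √(3.40² + 6.15²) = 7.03 Ω
∠Z = arctan(-6.15/3.40) = -61.1°
I = V/|Z| = 28.9 A
P = VI cos φ = 203 × 28.9 × cos(-61.1°) = 2.83 kW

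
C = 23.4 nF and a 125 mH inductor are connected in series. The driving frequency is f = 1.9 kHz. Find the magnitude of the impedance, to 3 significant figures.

2090 Ω

ω = 2πf = 11940 rad/s
X_L = ωL = 1490 Ω
X_C = 1/(ωC) = 3580 Ω
Net reactance X = X_L − X_C = -2090 Ω
Z = − j2090 Ω
|Z| = √(0² + 2090²) = 2090 Ω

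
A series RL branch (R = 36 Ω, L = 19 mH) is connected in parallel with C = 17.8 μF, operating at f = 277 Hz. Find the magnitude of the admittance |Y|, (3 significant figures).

22.8 mS

ω = 2πf = 1740 rad/s
X_L = ωL = 33.1 Ω
X_C = 1/(ωC) = 32.3 Ω
Branch 1 (R+jX_L): Z₁ = 36.0 + j33.1 Ω, |Z₁| = 48.9 Ω
Branch 2 (−jX_C): Z₂ = −j32.3 Ω
Parallel: Z = Z₁Z₂/(Z₁+Z₂), |Z| = 43.8 Ω, ∠Z = -48.7°
|Y| = 1/|Z| = 22.8 mS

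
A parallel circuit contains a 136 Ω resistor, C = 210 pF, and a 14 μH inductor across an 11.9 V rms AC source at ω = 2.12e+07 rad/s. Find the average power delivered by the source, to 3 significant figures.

X_L = ωL = 297 Ω
X_C = 1/(ωC) = 225 Ω
Parallel: admittances add. Y = 1/R + 1/(jωL) + jωC
Y = (0.00735 + j0.00108) S
|Y| = 0.00743 S → |Z| = 1/|Y| = 135 Ω, ∠Z = −∠Y = -8.38°
I = V/|Z| = 88.4 mA
P = VI cos φ = 11.9 × 0.0884 × cos(-8.38°) = 1.04 W

1.04 W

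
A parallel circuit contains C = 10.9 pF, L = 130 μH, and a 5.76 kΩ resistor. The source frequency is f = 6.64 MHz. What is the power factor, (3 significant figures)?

0.540

ω = 2πf = 4.172e+07 rad/s
X_L = ωL = 5420 Ω
X_C = 1/(ωC) = 2200 Ω
Parallel: admittances add. Y = 1/R + 1/(jωL) + jωC
Y = (0.000174 + j0.000270) S
|Y| = 0.000321 S → |Z| = 1/|Y| = 3110 Ω, ∠Z = −∠Y = -57.3°
cos φ = cos(-57.3°) = 0.540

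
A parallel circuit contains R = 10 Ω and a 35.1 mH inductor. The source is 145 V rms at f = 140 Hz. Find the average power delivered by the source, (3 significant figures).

2.10 kW

ω = 2πf = 879.6 rad/s
X_L = ωL = 30.9 Ω
Parallel: admittances add. Y = 1/R + 1/(jωL)
Y = (0.100 − j0.0324) S
|Y| = 0.105 S → |Z| = 1/|Y| = 9.51 Ω, ∠Z = −∠Y = 17.9°
I = V/|Z| = 15.2 A
P = VI cos φ = 145 × 15.2 × cos(17.9°) = 2.10 kW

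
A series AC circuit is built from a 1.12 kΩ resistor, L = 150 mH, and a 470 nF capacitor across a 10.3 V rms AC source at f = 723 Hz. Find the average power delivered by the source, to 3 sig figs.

ω = 2πf = 4543 rad/s
X_L = ωL = 681 Ω
X_C = 1/(ωC) = 468 Ω
Net reactance X = X_L − X_C = 213 Ω
Z = 1120 + j213 Ω
|Z| = √(1120² + 213²) = 1140 Ω
∠Z = arctan(213/1120) = 10.8°
I = V/|Z| = 9.03 mA
P = VI cos φ = 10.3 × 0.00903 × cos(10.8°) = 91.4 mW

91.4 mW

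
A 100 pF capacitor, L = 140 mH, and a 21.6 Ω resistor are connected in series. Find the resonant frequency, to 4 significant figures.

ω₀ = 1/√(LC) = 1/√(0.14 × 1e-10) = 267300 rad/s
f₀ = ω₀/(2π) = 42.54 kHz

42.54 kHz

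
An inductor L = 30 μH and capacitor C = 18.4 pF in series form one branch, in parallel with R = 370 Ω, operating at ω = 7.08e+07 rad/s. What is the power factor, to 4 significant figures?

X_L = ωL = 2124 Ω
X_C = 1/(ωC) = 767.6 Ω
Branch 1: Z₁ = R = 370.0 Ω
Branch 2 (series LC): Z₂ = j(X_L − X_C) = j1356 Ω
Parallel: Z = Z₁Z₂/(Z₁+Z₂), |Z| = 357.0 Ω, ∠Z = 15.26°
cos φ = cos(15.26°) = 0.9647

0.9647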